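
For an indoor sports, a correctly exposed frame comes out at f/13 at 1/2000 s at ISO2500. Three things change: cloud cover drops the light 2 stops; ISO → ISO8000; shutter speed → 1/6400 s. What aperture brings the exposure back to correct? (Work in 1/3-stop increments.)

Scene light: 2 stops darker.
ISO: 2500 → 3200 → 4000 → 5000 → 6400 → 8000 — 1 2/3 stops higher (brighter).
Shutter speed: 1/2000 → 1/2500 → 1/3200 → 1/4000 → 1/5000 → 1/6400 — 1 2/3 stops shorter (darker).
Net so far: 2 stops darker. Aperture: f/13 → f/11 → f/10 → f/9 → f/8 → f/7.1 → f/6.3.

f/6.3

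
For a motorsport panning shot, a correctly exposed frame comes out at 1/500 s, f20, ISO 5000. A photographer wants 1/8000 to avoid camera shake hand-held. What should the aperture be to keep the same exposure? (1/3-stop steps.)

Shutter speed: 1/500 → 1/640 → 1/800 → 1/1000 → 1/1250 → 1/1600 → 1/2000 → 1/2500 → 1/3200 → 1/4000 → 1/5000 → 1/6400 → 1/8000 — 4 stops faster (darker).
Need 4 stops brighter from the aperture: f/20 → f/18 → f/16 → f/14 → f/13 → f/11 → f/10 → f/9 → f/8 → f/7.1 → f/6.3 → f/5.6 → f/5.

f/5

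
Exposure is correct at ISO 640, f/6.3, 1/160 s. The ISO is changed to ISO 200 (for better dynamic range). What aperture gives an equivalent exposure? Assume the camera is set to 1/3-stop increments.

ISO: 640 → 500 → 400 → 320 → 250 → 200 — 1 2/3 stops dropped (darker).
Need 1 2/3 stops brighter from the aperture: f/6.3 → f/5.6 → f/5 → f/4.5 → f/4 → f/3.5.

f/3.5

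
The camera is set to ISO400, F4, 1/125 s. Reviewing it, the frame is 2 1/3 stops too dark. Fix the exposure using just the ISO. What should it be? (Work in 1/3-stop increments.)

ISO 2000

Underexposed by 2 1/3 stops → need 2 1/3 stops brighter.
ISO: 400 → 500 → 640 → 800 → 1000 → 1250 → 1600 → 2000.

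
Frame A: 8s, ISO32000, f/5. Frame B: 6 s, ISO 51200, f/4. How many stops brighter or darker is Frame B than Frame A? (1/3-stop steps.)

Aperture: f/5 → f/4.5 → f/4 — 2/3 stop wider (brighter).
Shutter speed: 8 → 6 — 1/3 stop shorter (darker).
ISO: 32000 → 40000 → 51200 — 2/3 stop raised (brighter).
Net: +2/3 −1/3 +2/3 = +1 stop.

1 stop brighter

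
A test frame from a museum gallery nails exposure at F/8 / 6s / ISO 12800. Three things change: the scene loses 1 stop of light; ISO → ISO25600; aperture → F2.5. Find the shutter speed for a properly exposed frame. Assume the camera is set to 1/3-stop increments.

Scene light: 1 stop darker.
ISO: 12800 → 16000 → 20000 → 25600 — 1 stop higher (brighter).
Aperture: f/8 → f/7.1 → f/6.3 → f/5.6 → f/5 → f/4.5 → f/4 → f/3.5 → f/3.2 → f/2.8 → f/2.5 — 3 1/3 stops opened up (brighter).
Net so far: 3 1/3 stops brighter. Shutter speed: 6 → 5 → 4 → 3.2 → 2.5 → 2 → 1.6 → 1.3 → 1 → 0.8 → 0.6.

0.6 s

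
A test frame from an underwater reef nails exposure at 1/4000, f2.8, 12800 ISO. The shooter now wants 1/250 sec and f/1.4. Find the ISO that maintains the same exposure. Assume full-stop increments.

Shutter speed: 1/4000 → 1/2000 → 1/1000 → 1/500 → 1/250 — 4 stops slower (brighter).
Aperture: f/2.8 → f/2 → f/1.4 — 2 stops opened up (brighter).
Net change so far: 6 stops brighter. Offset with the ISO: 12800 → 6400 → 3200 → 1600 → 800 → 400 → 200.

ISO 200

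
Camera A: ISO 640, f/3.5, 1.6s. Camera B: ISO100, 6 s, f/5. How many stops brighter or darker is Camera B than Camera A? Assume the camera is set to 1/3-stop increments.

Aperture: f/3.5 → f/4 → f/4.5 → f/5 — 1 stop narrower (darker).
Shutter speed: 1.6 → 2 → 2.5 → 3.2 → 4 → 5 → 6 — 2 stops slower (brighter).
ISO: 640 → 500 → 400 → 320 → 250 → 200 → 160 → 125 → 100 — 2 2/3 stops dropped (darker).
Net: −1 +2 −2 2/3 = −1 2/3 stops.

1 2/3 stops darker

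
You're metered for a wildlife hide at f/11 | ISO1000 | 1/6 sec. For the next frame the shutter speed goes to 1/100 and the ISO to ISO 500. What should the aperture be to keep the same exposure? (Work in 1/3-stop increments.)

Shutter speed: 1/6 → 1/8 → 1/10 → 1/13 → 1/15 → 1/20 → 1/25 → 1/30 → 1/40 → 1/50 → 1/60 → 1/80 → 1/100 — 4 stops shorter (darker).
ISO: 1000 → 800 → 640 → 500 — 1 stop dropped (darker).
Net change so far: 5 stops darker. Offset with the aperture: f/11 → f/10 → f/9 → f/8 → f/7.1 → f/6.3 → f/5.6 → f/5 → f/4.5 → f/4 → f/3.5 → f/3.2 → f/2.8 → f/2.5 → f/2.2 → f/2.

f/2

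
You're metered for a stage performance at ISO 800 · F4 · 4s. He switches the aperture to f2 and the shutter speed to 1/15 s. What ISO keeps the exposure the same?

Aperture: f/4 → f/2.8 → f/2 — 2 stops opened up (brighter).
Shutter speed: 4 → 2 → 1 → 1/2 → 1/4 → 1/8 → 1/15 — 6 stops shorter (darker).
Net change so far: 4 stops darker. Offset with the ISO: 800 → 1600 → 3200 → 6400 → 12800.

ISO 12800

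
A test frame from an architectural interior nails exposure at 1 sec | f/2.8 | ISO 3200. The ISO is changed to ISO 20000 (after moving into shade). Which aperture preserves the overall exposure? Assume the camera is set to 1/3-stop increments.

ISO: 3200 → 4000 → 5000 → 6400 → 8000 → 10000 → 12800 → 16000 → 20000 — 2 2/3 stops higher (brighter).
Need 2 2/3 stops darker from the aperture: f/2.8 → f/3.2 → f/3.5 → f/4 → f/4.5 → f/5 → f/5.6 → f/6.3 → f/7.1.

f/7.1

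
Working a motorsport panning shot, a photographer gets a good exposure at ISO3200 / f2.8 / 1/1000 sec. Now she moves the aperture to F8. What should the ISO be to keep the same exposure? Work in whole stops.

Aperture: f/2.8 → f/4 → f/5.6 → f/8 — 3 stops narrower (darker).
Need 3 stops brighter from the ISO: 3200 → 6400 → 12800 → 25600.

ISO 25600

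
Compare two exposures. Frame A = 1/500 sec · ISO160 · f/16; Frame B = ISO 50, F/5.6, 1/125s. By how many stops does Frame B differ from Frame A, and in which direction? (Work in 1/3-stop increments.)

Aperture: f/16 → f/14 → f/13 → f/11 → f/10 → f/9 → f/8 → f/7.1 → f/6.3 → f/5.6 — 3 stops larger aperture (brighter).
Shutter speed: 1/500 → 1/400 → 1/320 → 1/250 → 1/200 → 1/160 → 1/125 — 2 stops longer (brighter).
ISO: 160 → 125 → 100 → 80 → 64 → 50 — 1 2/3 stops lower (darker).
Net: +3 +2 −1 2/3 = +3 1/3 stops.

3 1/3 stops brighter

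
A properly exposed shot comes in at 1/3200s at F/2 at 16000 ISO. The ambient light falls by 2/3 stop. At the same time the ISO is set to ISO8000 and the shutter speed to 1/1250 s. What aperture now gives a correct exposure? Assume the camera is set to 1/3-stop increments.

f/1.8

Scene light: 2/3 stop darker.
ISO: 16000 → 12800 → 10000 → 8000 — 1 stop lower (darker).
Shutter speed: 1/3200 → 1/2500 → 1/2000 → 1/1600 → 1/1250 — 1 1/3 stops slower (brighter).
Net so far: 1/3 stop darker. Aperture: f/2 → f/1.8.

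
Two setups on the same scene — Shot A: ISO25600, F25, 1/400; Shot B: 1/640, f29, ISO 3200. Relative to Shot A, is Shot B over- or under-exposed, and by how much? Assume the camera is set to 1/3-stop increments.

Aperture: f/25 → f/29 — 1/3 stop smaller aperture (darker).
Shutter speed: 1/400 → 1/500 → 1/640 — 2/3 stop faster (darker).
ISO: 25600 → 20000 → 16000 → 12800 → 10000 → 8000 → 6400 → 5000 → 4000 → 3200 — 3 stops lower (darker).
Net: −1/3 −2/3 −3 = −4 stops.

4 stops darker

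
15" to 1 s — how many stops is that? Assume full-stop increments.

15 → 8 → 4 → 2 → 1 — count the steps: 4 stops.

4 stops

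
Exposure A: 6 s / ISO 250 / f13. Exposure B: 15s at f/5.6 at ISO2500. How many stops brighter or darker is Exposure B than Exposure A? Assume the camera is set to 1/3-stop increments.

7 stops brighter

Aperture: f/13 → f/11 → f/10 → f/9 → f/8 → f/7.1 → f/6.3 → f/5.6 — 2 1/3 stops wider (brighter).
Shutter speed: 6 → 8 → 10 → 13 → 15 — 1 1/3 stops longer (brighter).
ISO: 250 → 320 → 400 → 500 → 640 → 800 → 1000 → 1250 → 1600 → 2000 → 2500 — 3 1/3 stops raised (brighter).
Net: +2 1/3 +1 1/3 +3 1/3 = +7 stops.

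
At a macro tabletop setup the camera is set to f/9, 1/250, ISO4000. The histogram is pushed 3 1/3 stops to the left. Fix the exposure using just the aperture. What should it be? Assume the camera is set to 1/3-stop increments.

f/2.8

Underexposed by 3 1/3 stops → need 3 1/3 stops brighter.
Aperture: f/9 → f/8 → f/7.1 → f/6.3 → f/5.6 → f/5 → f/4.5 → f/4 → f/3.5 → f/3.2 → f/2.8.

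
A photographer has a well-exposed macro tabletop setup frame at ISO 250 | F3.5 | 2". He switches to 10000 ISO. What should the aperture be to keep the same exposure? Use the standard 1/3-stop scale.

ISO: 250 → 320 → 400 → 500 → 640 → 800 → 1000 → 1250 → 1600 → 2000 → 2500 → 3200 → 4000 → 5000 → 6400 → 8000 → 10000 — 5 1/3 stops raised (brighter).
Need 5 1/3 stops darker from the aperture: f/3.5 → f/4 → f/4.5 → f/5 → f/5.6 → f/6.3 → f/7.1 → f/8 → f/9 → f/10 → f/11 → f/13 → f/14 → f/16 → f/18 → f/20 → f/22.

f/22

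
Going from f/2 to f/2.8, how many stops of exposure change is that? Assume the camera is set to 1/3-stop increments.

1 stop

f/2 → f/2.2 → f/2.5 → f/2.8 — count the steps: 3 third-stops = 1 stop.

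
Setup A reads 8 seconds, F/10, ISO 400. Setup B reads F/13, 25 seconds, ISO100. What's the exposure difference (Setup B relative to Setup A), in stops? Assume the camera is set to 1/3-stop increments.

Aperture: f/10 → f/11 → f/13 — 2/3 stop narrower (darker).
Shutter speed: 8 → 10 → 13 → 15 → 20 → 25 — 1 2/3 stops longer (brighter).
ISO: 400 → 320 → 250 → 200 → 160 → 125 → 100 — 2 stops dropped (darker).
Net: −2/3 +1 2/3 −2 = −1 stop.

1 stop darker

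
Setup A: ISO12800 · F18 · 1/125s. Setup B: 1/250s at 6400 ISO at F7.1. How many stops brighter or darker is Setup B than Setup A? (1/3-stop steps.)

Aperture: f/18 → f/16 → f/14 → f/13 → f/11 → f/10 → f/9 → f/8 → f/7.1 — 2 2/3 stops opened up (brighter).
Shutter speed: 1/125 → 1/160 → 1/200 → 1/250 — 1 stop faster (darker).
ISO: 12800 → 10000 → 8000 → 6400 — 1 stop dropped (darker).
Net: +2 2/3 −1 −1 = +2/3 stops.

2/3 stop brighter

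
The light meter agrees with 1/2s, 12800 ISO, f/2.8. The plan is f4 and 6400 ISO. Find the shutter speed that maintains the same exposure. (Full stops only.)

2 s

Aperture: f/2.8 → f/4 — 1 stop smaller aperture (darker).
ISO: 12800 → 6400 — 1 stop lower (darker).
Net change so far: 2 stops darker. Offset with the shutter speed: 1/2 → 1 → 2.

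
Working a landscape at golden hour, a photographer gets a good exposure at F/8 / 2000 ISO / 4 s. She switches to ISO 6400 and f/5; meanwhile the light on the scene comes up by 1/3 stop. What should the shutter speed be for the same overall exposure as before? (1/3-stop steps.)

Scene light: 1/3 stop brighter.
ISO: 2000 → 2500 → 3200 → 4000 → 5000 → 6400 — 1 2/3 stops raised (brighter).
Aperture: f/8 → f/7.1 → f/6.3 → f/5.6 → f/5 — 1 1/3 stops opened up (brighter).
Net so far: 3 1/3 stops brighter. Shutter speed: 4 → 3.2 → 2.5 → 2 → 1.6 → 1.3 → 1 → 0.8 → 0.6 → 0.5 → 0.4.

0.4 s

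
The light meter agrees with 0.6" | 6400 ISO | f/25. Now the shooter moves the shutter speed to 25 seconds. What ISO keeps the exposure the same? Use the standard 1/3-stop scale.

Shutter speed: 0.6 → 0.8 → 1 → 1.3 → 1.6 → 2 → 2.5 → 3.2 → 4 → 5 → 6 → 8 → 10 → 13 → 15 → 20 → 25 — 5 1/3 stops slower (brighter).
Need 5 1/3 stops darker from the ISO: 6400 → 5000 → 4000 → 3200 → 2500 → 2000 → 1600 → 1250 → 1000 → 800 → 640 → 500 → 400 → 320 → 250 → 200 → 160.

ISO 160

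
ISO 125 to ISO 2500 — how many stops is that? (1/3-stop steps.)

125 → 160 → 200 → 250 → 320 → 400 → 500 → 640 → 800 → 1000 → 1250 → 1600 → 2000 → 2500 — count the steps: 13 third-stops = 4 1/3 stops.

4 1/3 stops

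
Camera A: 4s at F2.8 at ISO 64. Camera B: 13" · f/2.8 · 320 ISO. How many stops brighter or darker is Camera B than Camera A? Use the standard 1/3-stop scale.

Aperture: unchanged.
Shutter speed: 4 → 5 → 6 → 8 → 10 → 13 — 1 2/3 stops longer (brighter).
ISO: 64 → 80 → 100 → 125 → 160 → 200 → 250 → 320 — 2 1/3 stops higher (brighter).
Net: +1 2/3 +2 1/3 = +4 stops.

4 stops brighter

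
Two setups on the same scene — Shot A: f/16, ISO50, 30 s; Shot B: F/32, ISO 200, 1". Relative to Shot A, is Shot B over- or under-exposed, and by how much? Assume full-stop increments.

5 stops darker

Aperture: f/16 → f/22 → f/32 — 2 stops narrower (darker).
Shutter speed: 30 → 15 → 8 → 4 → 2 → 1 — 5 stops faster (darker).
ISO: 50 → 100 → 200 — 2 stops higher (brighter).
Net: −2 −5 +2 = −5 stops.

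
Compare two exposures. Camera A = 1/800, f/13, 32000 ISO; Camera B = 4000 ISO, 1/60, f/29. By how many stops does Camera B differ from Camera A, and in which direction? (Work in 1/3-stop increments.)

1 2/3 stops darker

Aperture: f/13 → f/14 → f/16 → f/18 → f/20 → f/22 → f/25 → f/29 — 2 1/3 stops smaller aperture (darker).
Shutter speed: 1/800 → 1/640 → 1/500 → 1/400 → 1/320 → 1/250 → 1/200 → 1/160 → 1/125 → 1/100 → 1/80 → 1/60 — 3 2/3 stops longer (brighter).
ISO: 32000 → 25600 → 20000 → 16000 → 12800 → 10000 → 8000 → 6400 → 5000 → 4000 — 3 stops dropped (darker).
Net: −2 1/3 +3 2/3 −3 = −1 2/3 stops.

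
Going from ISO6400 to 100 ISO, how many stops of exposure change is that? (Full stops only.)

6400 → 3200 → 1600 → 800 → 400 → 200 → 100 — count the steps: 6 stops.

6 stops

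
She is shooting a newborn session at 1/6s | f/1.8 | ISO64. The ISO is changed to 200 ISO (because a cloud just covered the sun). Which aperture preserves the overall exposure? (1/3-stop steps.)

ISO: 64 → 80 → 100 → 125 → 160 → 200 — 1 2/3 stops raised (brighter).
Need 1 2/3 stops darker from the aperture: f/1.8 → f/2 → f/2.2 → f/2.5 → f/2.8 → f/3.2.

f/3.2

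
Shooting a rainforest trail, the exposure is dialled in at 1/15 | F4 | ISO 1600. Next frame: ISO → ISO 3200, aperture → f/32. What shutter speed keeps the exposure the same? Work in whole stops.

ISO: 1600 → 3200 — 1 stop higher (brighter).
Aperture: f/4 → f/5.6 → f/8 → f/11 → f/16 → f/22 → f/32 — 6 stops narrower (darker).
Net change so far: 5 stops darker. Offset with the shutter speed: 1/15 → 1/8 → 1/4 → 1/2 → 1 → 2.

2 s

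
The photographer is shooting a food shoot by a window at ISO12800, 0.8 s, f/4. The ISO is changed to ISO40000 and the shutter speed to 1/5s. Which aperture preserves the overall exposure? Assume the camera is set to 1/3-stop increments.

ISO: 12800 → 16000 → 20000 → 25600 → 32000 → 40000 — 1 2/3 stops raised (brighter).
Shutter speed: 0.8 → 0.6 → 0.5 → 0.4 → 0.3 → 1/4 → 1/5 — 2 stops shorter (darker).
Net change so far: 1/3 stop darker. Offset with the aperture: f/4 → f/3.5.

f/3.5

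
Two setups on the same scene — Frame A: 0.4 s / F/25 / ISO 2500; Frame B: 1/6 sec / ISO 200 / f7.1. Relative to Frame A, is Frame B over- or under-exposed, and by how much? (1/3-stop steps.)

Aperture: f/25 → f/22 → f/20 → f/18 → f/16 → f/14 → f/13 → f/11 → f/10 → f/9 → f/8 → f/7.1 — 3 2/3 stops larger aperture (brighter).
Shutter speed: 0.4 → 0.3 → 1/4 → 1/5 → 1/6 — 1 1/3 stops faster (darker).
ISO: 2500 → 2000 → 1600 → 1250 → 1000 → 800 → 640 → 500 → 400 → 320 → 250 → 200 — 3 2/3 stops lower (darker).
Net: +3 2/3 −1 1/3 −3 2/3 = −1 1/3 stops.

1 1/3 stops darker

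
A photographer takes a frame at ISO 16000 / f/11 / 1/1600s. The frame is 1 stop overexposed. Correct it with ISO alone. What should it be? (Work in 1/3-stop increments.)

Overexposed by 1 stop → need 1 stop darker.
ISO: 16000 → 12800 → 10000 → 8000.

ISO 8000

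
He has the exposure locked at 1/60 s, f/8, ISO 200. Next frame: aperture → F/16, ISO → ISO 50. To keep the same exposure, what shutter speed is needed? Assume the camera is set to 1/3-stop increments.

Aperture: f/8 → f/9 → f/10 → f/11 → f/13 → f/14 → f/16 — 2 stops stopped down (darker).
ISO: 200 → 160 → 125 → 100 → 80 → 64 → 50 — 2 stops dropped (darker).
Net change so far: 4 stops darker. Offset with the shutter speed: 1/60 → 1/50 → 1/40 → 1/30 → 1/25 → 1/20 → 1/15 → 1/13 → 1/10 → 1/8 → 1/6 → 1/5 → 1/4.

1/4s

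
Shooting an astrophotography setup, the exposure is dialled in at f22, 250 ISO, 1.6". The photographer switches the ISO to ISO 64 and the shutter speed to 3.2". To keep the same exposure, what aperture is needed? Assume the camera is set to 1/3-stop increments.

ISO: 250 → 200 → 160 → 125 → 100 → 80 → 64 — 2 stops dropped (darker).
Shutter speed: 1.6 → 2 → 2.5 → 3.2 — 1 stop slower (brighter).
Net change so far: 1 stop darker. Offset with the aperture: f/22 → f/20 → f/18 → f/16.

f/16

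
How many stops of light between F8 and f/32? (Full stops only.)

4 stops

f/8 → f/11 → f/16 → f/22 → f/32 — count the steps: 4 stops.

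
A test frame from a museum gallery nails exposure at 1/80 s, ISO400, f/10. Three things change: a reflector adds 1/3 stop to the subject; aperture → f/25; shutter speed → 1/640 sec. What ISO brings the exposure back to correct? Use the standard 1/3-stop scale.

ISO 16000

Scene light: 1/3 stop brighter.
Aperture: f/10 → f/11 → f/13 → f/14 → f/16 → f/18 → f/20 → f/22 → f/25 — 2 2/3 stops stopped down (darker).
Shutter speed: 1/80 → 1/100 → 1/125 → 1/160 → 1/200 → 1/250 → 1/320 → 1/400 → 1/500 → 1/640 — 3 stops shorter (darker).
Net so far: 5 1/3 stops darker. ISO: 400 → 500 → 640 → 800 → 1000 → 1250 → 1600 → 2000 → 2500 → 3200 → 4000 → 5000 → 6400 → 8000 → 10000 → 12800 → 16000.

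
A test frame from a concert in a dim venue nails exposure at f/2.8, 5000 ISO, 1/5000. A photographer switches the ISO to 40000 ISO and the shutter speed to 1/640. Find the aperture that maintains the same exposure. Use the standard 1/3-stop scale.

ISO: 5000 → 6400 → 8000 → 10000 → 12800 → 16000 → 20000 → 25600 → 32000 → 40000 — 3 stops higher (brighter).
Shutter speed: 1/5000 → 1/4000 → 1/3200 → 1/2500 → 1/2000 → 1/1600 → 1/1250 → 1/1000 → 1/800 → 1/640 — 3 stops slower (brighter).
Net change so far: 6 stops brighter. Offset with the aperture: f/2.8 → f/3.2 → f/3.5 → f/4 → f/4.5 → f/5 → f/5.6 → f/6.3 → f/7.1 → f/8 → f/9 → f/10 → f/11 → f/13 → f/14 → f/16 → f/18 → f/20 → f/22.

f/22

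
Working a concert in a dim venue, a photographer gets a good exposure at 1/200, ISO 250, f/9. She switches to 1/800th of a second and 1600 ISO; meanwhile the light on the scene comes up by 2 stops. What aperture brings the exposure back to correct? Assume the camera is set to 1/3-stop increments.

f/22

Scene light: 2 stops brighter.
Shutter speed: 1/200 → 1/250 → 1/320 → 1/400 → 1/500 → 1/640 → 1/800 — 2 stops shorter (darker).
ISO: 250 → 320 → 400 → 500 → 640 → 800 → 1000 → 1250 → 1600 — 2 2/3 stops raised (brighter).
Net so far: 2 2/3 stops brighter. Aperture: f/9 → f/10 → f/11 → f/13 → f/14 → f/16 → f/18 → f/20 → f/22.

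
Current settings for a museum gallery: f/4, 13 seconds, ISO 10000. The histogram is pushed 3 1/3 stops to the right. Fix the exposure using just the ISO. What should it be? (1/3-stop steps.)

Overexposed by 3 1/3 stops → need 3 1/3 stops darker.
ISO: 10000 → 8000 → 6400 → 5000 → 4000 → 3200 → 2500 → 2000 → 1600 → 1250 → 1000.

ISO 1000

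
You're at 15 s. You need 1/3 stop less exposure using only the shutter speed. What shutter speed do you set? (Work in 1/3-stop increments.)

13 s

Shutter speed: 15 → 13 — 1/3 stop shorter (darker).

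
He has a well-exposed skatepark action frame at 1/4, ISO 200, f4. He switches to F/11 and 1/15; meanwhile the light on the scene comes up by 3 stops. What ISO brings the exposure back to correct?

ISO 800

Scene light: 3 stops brighter.
Aperture: f/4 → f/5.6 → f/8 → f/11 — 3 stops narrower (darker).
Shutter speed: 1/4 → 1/8 → 1/15 — 2 stops faster (darker).
Net so far: 2 stops darker. ISO: 200 → 400 → 800.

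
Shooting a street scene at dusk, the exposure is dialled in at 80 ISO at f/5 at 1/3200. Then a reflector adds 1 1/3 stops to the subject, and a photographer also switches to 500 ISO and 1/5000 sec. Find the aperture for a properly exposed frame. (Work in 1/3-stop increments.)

Scene light: 1 1/3 stops brighter.
ISO: 80 → 100 → 125 → 160 → 200 → 250 → 320 → 400 → 500 — 2 2/3 stops higher (brighter).
Shutter speed: 1/3200 → 1/4000 → 1/5000 — 2/3 stop faster (darker).
Net so far: 3 1/3 stops brighter. Aperture: f/5 → f/5.6 → f/6.3 → f/7.1 → f/8 → f/9 → f/10 → f/11 → f/13 → f/14 → f/16.

f/16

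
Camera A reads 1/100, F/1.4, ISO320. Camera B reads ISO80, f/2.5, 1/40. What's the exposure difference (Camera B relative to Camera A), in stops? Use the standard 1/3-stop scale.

2 1/3 stops darker

Aperture: f/1.4 → f/1.6 → f/1.8 → f/2 → f/2.2 → f/2.5 — 1 2/3 stops smaller aperture (darker).
Shutter speed: 1/100 → 1/80 → 1/60 → 1/50 → 1/40 — 1 1/3 stops longer (brighter).
ISO: 320 → 250 → 200 → 160 → 125 → 100 → 80 — 2 stops lower (darker).
Net: −1 2/3 +1 1/3 −2 = −2 1/3 stops.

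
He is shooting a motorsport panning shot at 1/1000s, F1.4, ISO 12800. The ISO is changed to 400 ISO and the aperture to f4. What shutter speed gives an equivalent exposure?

1/4s

ISO: 12800 → 6400 → 3200 → 1600 → 800 → 400 — 5 stops dropped (darker).
Aperture: f/1.4 → f/2 → f/2.8 → f/4 — 3 stops smaller aperture (darker).
Net change so far: 8 stops darker. Offset with the shutter speed: 1/1000 → 1/500 → 1/250 → 1/125 → 1/60 → 1/30 → 1/15 → 1/8 → 1/4.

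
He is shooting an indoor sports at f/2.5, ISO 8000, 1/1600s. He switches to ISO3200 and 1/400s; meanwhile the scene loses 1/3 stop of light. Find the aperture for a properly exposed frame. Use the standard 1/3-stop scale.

f/2.8

Scene light: 1/3 stop darker.
ISO: 8000 → 6400 → 5000 → 4000 → 3200 — 1 1/3 stops dropped (darker).
Shutter speed: 1/1600 → 1/1250 → 1/1000 → 1/800 → 1/640 → 1/500 → 1/400 — 2 stops slower (brighter).
Net so far: 1/3 stop brighter. Aperture: f/2.5 → f/2.8.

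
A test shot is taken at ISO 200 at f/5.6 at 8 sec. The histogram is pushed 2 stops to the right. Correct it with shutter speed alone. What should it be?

Overexposed by 2 stops → need 2 stops darker.
Shutter speed: 8 → 4 → 2.

2 s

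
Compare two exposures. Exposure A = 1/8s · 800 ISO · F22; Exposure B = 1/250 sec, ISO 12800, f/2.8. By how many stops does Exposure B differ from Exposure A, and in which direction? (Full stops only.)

Aperture: f/22 → f/16 → f/11 → f/8 → f/5.6 → f/4 → f/2.8 — 6 stops opened up (brighter).
Shutter speed: 1/8 → 1/15 → 1/30 → 1/60 → 1/125 → 1/250 — 5 stops faster (darker).
ISO: 800 → 1600 → 3200 → 6400 → 12800 — 4 stops higher (brighter).
Net: +6 −5 +4 = +5 stops.

5 stops brighter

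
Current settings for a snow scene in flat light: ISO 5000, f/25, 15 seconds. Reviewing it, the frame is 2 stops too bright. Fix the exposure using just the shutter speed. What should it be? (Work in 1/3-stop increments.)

4 s

Overexposed by 2 stops → need 2 stops darker.
Shutter speed: 15 → 13 → 10 → 8 → 6 → 5 → 4.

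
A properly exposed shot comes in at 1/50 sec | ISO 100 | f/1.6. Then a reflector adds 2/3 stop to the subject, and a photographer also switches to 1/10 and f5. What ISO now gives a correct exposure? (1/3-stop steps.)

ISO 125

Scene light: 2/3 stop brighter.
Shutter speed: 1/50 → 1/40 → 1/30 → 1/25 → 1/20 → 1/15 → 1/13 → 1/10 — 2 1/3 stops longer (brighter).
Aperture: f/1.6 → f/1.8 → f/2 → f/2.2 → f/2.5 → f/2.8 → f/3.2 → f/3.5 → f/4 → f/4.5 → f/5 — 3 1/3 stops narrower (darker).
Net so far: 1/3 stop darker. ISO: 100 → 125.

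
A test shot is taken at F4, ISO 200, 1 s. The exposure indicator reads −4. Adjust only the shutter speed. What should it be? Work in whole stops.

15 s

Underexposed by 4 stops → need 4 stops brighter.
Shutter speed: 1 → 2 → 4 → 8 → 15.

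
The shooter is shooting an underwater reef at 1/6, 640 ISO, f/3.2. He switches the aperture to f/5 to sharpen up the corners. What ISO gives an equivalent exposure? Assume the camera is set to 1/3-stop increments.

Aperture: f/3.2 → f/3.5 → f/4 → f/4.5 → f/5 — 1 1/3 stops narrower (darker).
Need 1 1/3 stops brighter from the ISO: 640 → 800 → 1000 → 1250 → 1600.

ISO 1600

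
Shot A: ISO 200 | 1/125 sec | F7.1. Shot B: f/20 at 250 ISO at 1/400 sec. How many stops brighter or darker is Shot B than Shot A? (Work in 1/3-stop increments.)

4 1/3 stops darker

Aperture: f/7.1 → f/8 → f/9 → f/10 → f/11 → f/13 → f/14 → f/16 → f/18 → f/20 — 3 stops smaller aperture (darker).
Shutter speed: 1/125 → 1/160 → 1/200 → 1/250 → 1/320 → 1/400 — 1 2/3 stops shorter (darker).
ISO: 200 → 250 — 1/3 stop higher (brighter).
Net: −3 −1 2/3 +1/3 = −4 1/3 stops.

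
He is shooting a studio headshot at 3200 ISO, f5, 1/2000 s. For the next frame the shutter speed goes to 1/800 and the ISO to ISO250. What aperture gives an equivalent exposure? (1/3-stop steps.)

f/2.2

Shutter speed: 1/2000 → 1/1600 → 1/1250 → 1/1000 → 1/800 — 1 1/3 stops longer (brighter).
ISO: 3200 → 2500 → 2000 → 1600 → 1250 → 1000 → 800 → 640 → 500 → 400 → 320 → 250 — 3 2/3 stops dropped (darker).
Net change so far: 2 1/3 stops darker. Offset with the aperture: f/5 → f/4.5 → f/4 → f/3.5 → f/3.2 → f/2.8 → f/2.5 → f/2.2.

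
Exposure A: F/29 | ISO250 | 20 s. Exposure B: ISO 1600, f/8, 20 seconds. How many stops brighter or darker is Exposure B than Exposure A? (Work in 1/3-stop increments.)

Aperture: f/29 → f/25 → f/22 → f/20 → f/18 → f/16 → f/14 → f/13 → f/11 → f/10 → f/9 → f/8 — 3 2/3 stops wider (brighter).
Shutter speed: unchanged.
ISO: 250 → 320 → 400 → 500 → 640 → 800 → 1000 → 1250 → 1600 — 2 2/3 stops raised (brighter).
Net: +3 2/3 +2 2/3 = +6 1/3 stops.

6 1/3 stops brighter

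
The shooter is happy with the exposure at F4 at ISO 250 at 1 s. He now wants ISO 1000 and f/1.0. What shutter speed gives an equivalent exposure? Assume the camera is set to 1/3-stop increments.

1/60s

ISO: 250 → 320 → 400 → 500 → 640 → 800 → 1000 — 2 stops raised (brighter).
Aperture: f/4 → f/3.5 → f/3.2 → f/2.8 → f/2.5 → f/2.2 → f/2 → f/1.8 → f/1.6 → f/1.4 → f/1.2 → f/1.1 → f/1.0 — 4 stops wider (brighter).
Net change so far: 6 stops brighter. Offset with the shutter speed: 1 → 0.8 → 0.6 → 0.5 → 0.4 → 0.3 → 1/4 → 1/5 → 1/6 → 1/8 → 1/10 → 1/13 → 1/15 → 1/20 → 1/25 → 1/30 → 1/40 → 1/50 → 1/60.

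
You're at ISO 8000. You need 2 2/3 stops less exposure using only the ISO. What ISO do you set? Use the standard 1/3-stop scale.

ISO: 8000 → 6400 → 5000 → 4000 → 3200 → 2500 → 2000 → 1600 → 1250 — 2 2/3 stops dropped (darker).

ISO 1250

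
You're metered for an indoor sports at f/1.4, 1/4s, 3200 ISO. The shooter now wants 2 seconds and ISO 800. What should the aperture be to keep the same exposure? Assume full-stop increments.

f/2

Shutter speed: 1/4 → 1/2 → 1 → 2 — 3 stops slower (brighter).
ISO: 3200 → 1600 → 800 — 2 stops lower (darker).
Net change so far: 1 stop brighter. Offset with the aperture: f/1.4 → f/2.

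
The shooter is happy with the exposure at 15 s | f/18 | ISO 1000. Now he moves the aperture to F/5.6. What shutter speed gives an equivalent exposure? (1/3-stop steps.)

1.6 s

Aperture: f/18 → f/16 → f/14 → f/13 → f/11 → f/10 → f/9 → f/8 → f/7.1 → f/6.3 → f/5.6 — 3 1/3 stops opened up (brighter).
Need 3 1/3 stops darker from the shutter speed: 15 → 13 → 10 → 8 → 6 → 5 → 4 → 3.2 → 2.5 → 2 → 1.6.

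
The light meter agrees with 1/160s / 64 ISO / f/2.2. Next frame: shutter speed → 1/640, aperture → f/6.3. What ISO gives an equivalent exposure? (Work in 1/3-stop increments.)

Shutter speed: 1/160 → 1/200 → 1/250 → 1/320 → 1/400 → 1/500 → 1/640 — 2 stops shorter (darker).
Aperture: f/2.2 → f/2.5 → f/2.8 → f/3.2 → f/3.5 → f/4 → f/4.5 → f/5 → f/5.6 → f/6.3 — 3 stops smaller aperture (darker).
Net change so far: 5 stops darker. Offset with the ISO: 64 → 80 → 100 → 125 → 160 → 200 → 250 → 320 → 400 → 500 → 640 → 800 → 1000 → 1250 → 1600 → 2000.

ISO 2000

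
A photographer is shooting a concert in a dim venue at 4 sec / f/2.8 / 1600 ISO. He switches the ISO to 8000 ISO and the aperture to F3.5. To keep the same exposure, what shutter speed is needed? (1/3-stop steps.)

1.3 s

ISO: 1600 → 2000 → 2500 → 3200 → 4000 → 5000 → 6400 → 8000 — 2 1/3 stops raised (brighter).
Aperture: f/2.8 → f/3.2 → f/3.5 — 2/3 stop narrower (darker).
Net change so far: 1 2/3 stops brighter. Offset with the shutter speed: 4 → 3.2 → 2.5 → 2 → 1.6 → 1.3.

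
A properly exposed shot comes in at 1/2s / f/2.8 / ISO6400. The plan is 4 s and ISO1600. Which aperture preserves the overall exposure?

Shutter speed: 1/2 → 1 → 2 → 4 — 3 stops longer (brighter).
ISO: 6400 → 3200 → 1600 — 2 stops lower (darker).
Net change so far: 1 stop brighter. Offset with the aperture: f/2.8 → f/4.

f/4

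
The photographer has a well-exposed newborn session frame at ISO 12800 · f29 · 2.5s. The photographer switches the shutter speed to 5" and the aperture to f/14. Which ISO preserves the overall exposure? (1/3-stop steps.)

ISO 1600

Shutter speed: 2.5 → 3.2 → 4 → 5 — 1 stop longer (brighter).
Aperture: f/29 → f/25 → f/22 → f/20 → f/18 → f/16 → f/14 — 2 stops wider (brighter).
Net change so far: 3 stops brighter. Offset with the ISO: 12800 → 10000 → 8000 → 6400 → 5000 → 4000 → 3200 → 2500 → 2000 → 1600.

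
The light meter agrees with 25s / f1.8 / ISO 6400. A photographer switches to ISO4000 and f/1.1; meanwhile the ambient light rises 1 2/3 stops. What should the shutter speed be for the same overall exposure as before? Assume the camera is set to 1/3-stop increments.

5 s

Scene light: 1 2/3 stops brighter.
ISO: 6400 → 5000 → 4000 — 2/3 stop lower (darker).
Aperture: f/1.8 → f/1.6 → f/1.4 → f/1.2 → f/1.1 — 1 1/3 stops larger aperture (brighter).
Net so far: 2 1/3 stops brighter. Shutter speed: 25 → 20 → 15 → 13 → 10 → 8 → 6 → 5.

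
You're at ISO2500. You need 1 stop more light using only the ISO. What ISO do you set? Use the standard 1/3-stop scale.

ISO 5000

ISO: 2500 → 3200 → 4000 → 5000 — 1 stop higher (brighter).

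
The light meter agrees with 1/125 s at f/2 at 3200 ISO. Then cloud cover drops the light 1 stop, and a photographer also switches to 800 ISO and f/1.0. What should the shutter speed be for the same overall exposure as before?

Scene light: 1 stop darker.
ISO: 3200 → 1600 → 800 — 2 stops dropped (darker).
Aperture: f/2 → f/1.4 → f/1.0 — 2 stops wider (brighter).
Net so far: 1 stop darker. Shutter speed: 1/125 → 1/60.

1/60s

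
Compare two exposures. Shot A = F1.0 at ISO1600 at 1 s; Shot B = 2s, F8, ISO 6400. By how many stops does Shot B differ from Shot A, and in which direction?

Aperture: f/1.0 → f/1.4 → f/2 → f/2.8 → f/4 → f/5.6 → f/8 — 6 stops stopped down (darker).
Shutter speed: 1 → 2 — 1 stop slower (brighter).
ISO: 1600 → 3200 → 6400 — 2 stops higher (brighter).
Net: −6 +1 +2 = −3 stops.

3 stops darker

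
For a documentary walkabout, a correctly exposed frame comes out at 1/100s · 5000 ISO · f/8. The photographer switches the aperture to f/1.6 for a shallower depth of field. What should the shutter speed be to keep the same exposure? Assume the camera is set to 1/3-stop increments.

1/2500s

Aperture: f/8 → f/7.1 → f/6.3 → f/5.6 → f/5 → f/4.5 → f/4 → f/3.5 → f/3.2 → f/2.8 → f/2.5 → f/2.2 → f/2 → f/1.8 → f/1.6 — 4 2/3 stops wider (brighter).
Need 4 2/3 stops darker from the shutter speed: 1/100 → 1/125 → 1/160 → 1/200 → 1/250 → 1/320 → 1/400 → 1/500 → 1/640 → 1/800 → 1/1000 → 1/1250 → 1/1600 → 1/2000 → 1/2500.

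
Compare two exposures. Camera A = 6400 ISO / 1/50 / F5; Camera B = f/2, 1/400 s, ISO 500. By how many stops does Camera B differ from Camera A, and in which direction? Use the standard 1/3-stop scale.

4 stops darker

Aperture: f/5 → f/4.5 → f/4 → f/3.5 → f/3.2 → f/2.8 → f/2.5 → f/2.2 → f/2 — 2 2/3 stops larger aperture (brighter).
Shutter speed: 1/50 → 1/60 → 1/80 → 1/100 → 1/125 → 1/160 → 1/200 → 1/250 → 1/320 → 1/400 — 3 stops shorter (darker).
ISO: 6400 → 5000 → 4000 → 3200 → 2500 → 2000 → 1600 → 1250 → 1000 → 800 → 640 → 500 — 3 2/3 stops lower (darker).
Net: +2 2/3 −3 −3 2/3 = −4 stops.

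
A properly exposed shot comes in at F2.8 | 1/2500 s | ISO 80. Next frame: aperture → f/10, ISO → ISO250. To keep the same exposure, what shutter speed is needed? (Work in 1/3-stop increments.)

Aperture: f/2.8 → f/3.2 → f/3.5 → f/4 → f/4.5 → f/5 → f/5.6 → f/6.3 → f/7.1 → f/8 → f/9 → f/10 — 3 2/3 stops smaller aperture (darker).
ISO: 80 → 100 → 125 → 160 → 200 → 250 — 1 2/3 stops higher (brighter).
Net change so far: 2 stops darker. Offset with the shutter speed: 1/2500 → 1/2000 → 1/1600 → 1/1250 → 1/1000 → 1/800 → 1/640.

1/640s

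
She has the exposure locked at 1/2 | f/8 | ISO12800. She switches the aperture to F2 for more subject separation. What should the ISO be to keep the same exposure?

Aperture: f/8 → f/5.6 → f/4 → f/2.8 → f/2 — 4 stops larger aperture (brighter).
Need 4 stops darker from the ISO: 12800 → 6400 → 3200 → 1600 → 800.

ISO 800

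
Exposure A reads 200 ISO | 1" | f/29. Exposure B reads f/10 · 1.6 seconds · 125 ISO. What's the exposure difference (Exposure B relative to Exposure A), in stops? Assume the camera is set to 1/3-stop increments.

Aperture: f/29 → f/25 → f/22 → f/20 → f/18 → f/16 → f/14 → f/13 → f/11 → f/10 — 3 stops larger aperture (brighter).
Shutter speed: 1 → 1.3 → 1.6 — 2/3 stop slower (brighter).
ISO: 200 → 160 → 125 — 2/3 stop dropped (darker).
Net: +3 +2/3 −2/3 = +3 stops.

3 stops brighter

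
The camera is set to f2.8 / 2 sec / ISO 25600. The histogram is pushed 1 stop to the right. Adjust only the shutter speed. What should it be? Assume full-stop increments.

Overexposed by 1 stop → need 1 stop darker.
Shutter speed: 2 → 1.

1 s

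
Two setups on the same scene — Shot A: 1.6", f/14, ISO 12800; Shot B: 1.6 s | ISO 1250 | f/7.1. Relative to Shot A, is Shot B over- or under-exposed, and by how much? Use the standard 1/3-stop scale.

Aperture: f/14 → f/13 → f/11 → f/10 → f/9 → f/8 → f/7.1 — 2 stops larger aperture (brighter).
Shutter speed: unchanged.
ISO: 12800 → 10000 → 8000 → 6400 → 5000 → 4000 → 3200 → 2500 → 2000 → 1600 → 1250 — 3 1/3 stops dropped (darker).
Net: +2 −3 1/3 = −1 1/3 stops.

1 1/3 stops darker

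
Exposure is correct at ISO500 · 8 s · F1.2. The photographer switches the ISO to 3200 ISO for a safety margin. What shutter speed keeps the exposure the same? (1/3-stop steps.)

1.3 s

ISO: 500 → 640 → 800 → 1000 → 1250 → 1600 → 2000 → 2500 → 3200 — 2 2/3 stops raised (brighter).
Need 2 2/3 stops darker from the shutter speed: 8 → 6 → 5 → 4 → 3.2 → 2.5 → 2 → 1.6 → 1.3.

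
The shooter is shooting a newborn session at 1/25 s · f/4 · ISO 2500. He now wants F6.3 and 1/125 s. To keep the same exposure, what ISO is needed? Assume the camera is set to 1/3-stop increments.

Aperture: f/4 → f/4.5 → f/5 → f/5.6 → f/6.3 — 1 1/3 stops narrower (darker).
Shutter speed: 1/25 → 1/30 → 1/40 → 1/50 → 1/60 → 1/80 → 1/100 → 1/125 — 2 1/3 stops faster (darker).
Net change so far: 3 2/3 stops darker. Offset with the ISO: 2500 → 3200 → 4000 → 5000 → 6400 → 8000 → 10000 → 12800 → 16000 → 20000 → 25600 → 32000.

ISO 32000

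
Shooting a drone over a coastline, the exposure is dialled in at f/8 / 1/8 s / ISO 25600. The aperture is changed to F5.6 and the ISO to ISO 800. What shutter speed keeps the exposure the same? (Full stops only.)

2 s

Aperture: f/8 → f/5.6 — 1 stop larger aperture (brighter).
ISO: 25600 → 12800 → 6400 → 3200 → 1600 → 800 — 5 stops lower (darker).
Net change so far: 4 stops darker. Offset with the shutter speed: 1/8 → 1/4 → 1/2 → 1 → 2.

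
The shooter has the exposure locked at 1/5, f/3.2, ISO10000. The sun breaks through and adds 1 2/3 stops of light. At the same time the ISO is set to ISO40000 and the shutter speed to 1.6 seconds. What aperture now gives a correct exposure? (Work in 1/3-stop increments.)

Scene light: 1 2/3 stops brighter.
ISO: 10000 → 12800 → 16000 → 20000 → 25600 → 32000 → 40000 — 2 stops higher (brighter).
Shutter speed: 1/5 → 1/4 → 0.3 → 0.4 → 0.5 → 0.6 → 0.8 → 1 → 1.3 → 1.6 — 3 stops slower (brighter).
Net so far: 6 2/3 stops brighter. Aperture: f/3.2 → f/3.5 → f/4 → f/4.5 → f/5 → f/5.6 → f/6.3 → f/7.1 → f/8 → f/9 → f/10 → f/11 → f/13 → f/14 → f/16 → f/18 → f/20 → f/22 → f/25 → f/29 → f/32.

f/32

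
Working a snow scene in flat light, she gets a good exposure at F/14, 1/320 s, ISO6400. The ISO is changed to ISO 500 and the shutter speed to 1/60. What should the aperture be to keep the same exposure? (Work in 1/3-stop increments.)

f/9

ISO: 6400 → 5000 → 4000 → 3200 → 2500 → 2000 → 1600 → 1250 → 1000 → 800 → 640 → 500 — 3 2/3 stops lower (darker).
Shutter speed: 1/320 → 1/250 → 1/200 → 1/160 → 1/125 → 1/100 → 1/80 → 1/60 — 2 1/3 stops longer (brighter).
Net change so far: 1 1/3 stops darker. Offset with the aperture: f/14 → f/13 → f/11 → f/10 → f/9.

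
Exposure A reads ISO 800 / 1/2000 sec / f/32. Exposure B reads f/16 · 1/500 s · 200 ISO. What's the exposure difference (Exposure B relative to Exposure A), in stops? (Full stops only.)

2 stops brighter

Aperture: f/32 → f/22 → f/16 — 2 stops larger aperture (brighter).
Shutter speed: 1/2000 → 1/1000 → 1/500 — 2 stops slower (brighter).
ISO: 800 → 400 → 200 — 2 stops dropped (darker).
Net: +2 +2 −2 = +2 stops.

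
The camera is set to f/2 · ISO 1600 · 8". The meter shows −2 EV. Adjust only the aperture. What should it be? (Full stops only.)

Underexposed by 2 stops → need 2 stops brighter.
Aperture: f/2 → f/1.4 → f/1.0.

f/1.0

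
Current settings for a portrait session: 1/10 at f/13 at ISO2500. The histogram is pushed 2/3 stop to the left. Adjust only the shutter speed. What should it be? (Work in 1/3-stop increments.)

Underexposed by 2/3 stop → need 2/3 stop brighter.
Shutter speed: 1/10 → 1/8 → 1/6.

1/6s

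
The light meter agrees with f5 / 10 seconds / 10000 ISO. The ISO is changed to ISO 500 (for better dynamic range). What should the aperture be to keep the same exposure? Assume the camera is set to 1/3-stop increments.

f/1.1

ISO: 10000 → 8000 → 6400 → 5000 → 4000 → 3200 → 2500 → 2000 → 1600 → 1250 → 1000 → 800 → 640 → 500 — 4 1/3 stops dropped (darker).
Need 4 1/3 stops brighter from the aperture: f/5 → f/4.5 → f/4 → f/3.5 → f/3.2 → f/2.8 → f/2.5 → f/2.2 → f/2 → f/1.8 → f/1.6 → f/1.4 → f/1.2 → f/1.1.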